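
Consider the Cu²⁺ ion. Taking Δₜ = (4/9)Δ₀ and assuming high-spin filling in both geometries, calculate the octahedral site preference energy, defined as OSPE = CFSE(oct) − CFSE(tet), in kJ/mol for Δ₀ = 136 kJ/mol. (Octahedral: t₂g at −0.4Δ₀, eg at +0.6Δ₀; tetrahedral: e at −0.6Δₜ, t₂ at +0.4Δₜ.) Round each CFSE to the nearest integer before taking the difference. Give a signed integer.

-58

Cu is in group 11, so Cu²⁺ is d⁹ (11 − 2 = 9).
Octahedral (high-spin): t2g^6 e_g^3, CFSE = 6(−0.4) + 3(+0.6) = -0.6Δ₀ = -0.6 × 136 = -82 kJ/mol.
In a tetrahedral site the filling is e^4 t2^5: CFSE(tet) = -0.4Δₜ = -0.4 × (4/9)(136) = -24 kJ/mol.
OSPE = CFSE(oct) − CFSE(tet) = -82 − (-24) = -58 kJ/mol.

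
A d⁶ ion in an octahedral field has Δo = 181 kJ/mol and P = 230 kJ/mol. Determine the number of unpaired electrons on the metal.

Δo < P, so pairing is avoided: the ground state is high-spin.
Filling d⁶ accordingly: t2g^4 e_g^2.
Unpaired electrons: 4.

4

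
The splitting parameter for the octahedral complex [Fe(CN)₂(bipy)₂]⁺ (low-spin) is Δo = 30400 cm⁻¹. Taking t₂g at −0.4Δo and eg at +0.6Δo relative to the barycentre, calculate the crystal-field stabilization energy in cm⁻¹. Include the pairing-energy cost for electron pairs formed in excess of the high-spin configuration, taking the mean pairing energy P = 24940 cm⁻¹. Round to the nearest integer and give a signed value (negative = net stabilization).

Ligand charges: 2×(-1) from CN⁻ and 2×(+0) from bipy sum to -2; with overall charge +1, Fe is +3.
Group 8 minus oxidation state +3 gives a d⁵ configuration for Fe³⁺.
The d⁵ electrons fill as t₂g⁵ eg⁰.
CFSE(orbital) = 5×(-0.4Δo) + 0×(0.6Δo) = -2.0Δo; with Δo = 30400 cm⁻¹ that is -60800 cm⁻¹.
Relative to high-spin t₂g³ eg² (0 paired), the low-spin configuration has 2 additional pairs, contributing +2 × 24940 = +49880 cm⁻¹.
Net CFSE = -60800 + 49880 = -10920 cm⁻¹.

-10920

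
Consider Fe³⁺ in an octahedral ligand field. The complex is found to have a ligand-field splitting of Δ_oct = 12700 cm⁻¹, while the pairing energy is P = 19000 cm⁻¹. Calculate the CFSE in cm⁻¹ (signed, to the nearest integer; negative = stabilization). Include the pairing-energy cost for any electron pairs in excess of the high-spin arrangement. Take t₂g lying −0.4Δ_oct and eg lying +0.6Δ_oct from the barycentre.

Fe sits in group 8; removing 3 electrons leaves Fe³⁺ with 8 − 3 = 5 d electrons.
Since Δ_oct = 12700 cm⁻¹ < P = 19000 cm⁻¹, the complex adopts the high-spin configuration.
That gives t₂g³ eg².
Orbital CFSE = 0.0Δ_oct = 0.0 × 12700 = 0 cm⁻¹.
High-spin has no excess pairs, so no pairing correction applies.

0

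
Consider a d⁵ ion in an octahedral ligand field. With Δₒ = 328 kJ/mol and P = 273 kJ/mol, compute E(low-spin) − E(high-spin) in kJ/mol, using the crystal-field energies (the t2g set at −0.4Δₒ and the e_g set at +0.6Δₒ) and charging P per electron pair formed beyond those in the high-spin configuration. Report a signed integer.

In the high-spin limit (t2g^3 e_g^2) the orbital term is 0.0Δₒ = 0 kJ/mol, with no excess pairing.
Low-spin: t2g^5 e_g^0, orbital CFSE = -2.0Δₒ = -656 kJ/mol; plus 2 excess pairs × P = +546 kJ/mol; total -110 kJ/mol.
E(LS) − E(HS) = -110 − (0) = -110 kJ/mol.

-110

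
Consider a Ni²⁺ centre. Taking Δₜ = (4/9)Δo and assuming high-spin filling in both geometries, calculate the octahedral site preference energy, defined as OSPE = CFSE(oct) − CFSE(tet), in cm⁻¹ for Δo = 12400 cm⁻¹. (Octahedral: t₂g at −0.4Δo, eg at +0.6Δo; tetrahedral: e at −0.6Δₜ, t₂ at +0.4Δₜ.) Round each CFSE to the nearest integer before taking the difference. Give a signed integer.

-10471

Ni sits in group 10; removing 2 electrons leaves Ni²⁺ with 10 − 2 = 8 d electrons.
Octahedral high-spin t2g^6 e_g^2: CFSE = -1.2 × 12400 = -14880 cm⁻¹.
Tetrahedral: e^4 t2^4, CFSE = 4(−0.6) + 4(+0.4) = -0.8Δₜ = -0.8 × (4/9) × 12400 = -4409 cm⁻¹.
OSPE = -14880 − (-4409) = -10471 cm⁻¹.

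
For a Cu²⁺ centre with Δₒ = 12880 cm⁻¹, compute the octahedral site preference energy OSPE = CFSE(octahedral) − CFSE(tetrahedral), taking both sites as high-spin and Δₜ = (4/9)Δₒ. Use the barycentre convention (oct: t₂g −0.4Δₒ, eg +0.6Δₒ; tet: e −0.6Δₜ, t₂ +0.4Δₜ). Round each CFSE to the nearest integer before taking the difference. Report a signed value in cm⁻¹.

-5438

Cu sits in group 11; removing 2 electrons leaves Cu²⁺ with 11 − 2 = 9 d electrons.
Octahedral high-spin t2g^6 e_g^3: CFSE = -0.6 × 12880 = -7728 cm⁻¹.
Tetrahedral e^4 t2^5 gives -0.4Δₜ = -0.4 × (4/9) × 12880 = -2290 cm⁻¹.
Subtracting, OSPE = -7728 − (-2290) = -5438 cm⁻¹.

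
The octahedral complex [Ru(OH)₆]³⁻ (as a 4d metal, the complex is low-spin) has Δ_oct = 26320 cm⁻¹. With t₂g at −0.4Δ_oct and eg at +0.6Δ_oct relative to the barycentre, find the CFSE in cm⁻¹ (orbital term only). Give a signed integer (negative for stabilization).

Each OH⁻ contributes -1; 6 × (-1) = -6. With overall charge -3, Ru is in the +3 oxidation state.
Group 8 minus oxidation state +3 gives a d⁵ configuration for Ru³⁺.
Electron filling gives t₂g⁵ eg⁰.
Orbital CFSE = 5(-0.4) + 0(0.6) = -2.0Δ_oct = -2.0 × 26320 = -52640 cm⁻¹.

-52640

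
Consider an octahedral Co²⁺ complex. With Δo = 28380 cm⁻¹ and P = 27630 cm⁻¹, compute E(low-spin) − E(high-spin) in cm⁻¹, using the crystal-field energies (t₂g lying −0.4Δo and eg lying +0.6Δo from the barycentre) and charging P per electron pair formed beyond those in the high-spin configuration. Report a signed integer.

Co is in group 9, so Co²⁺ is d⁷ (9 − 2 = 7).
In the high-spin limit (t₂g⁵ eg²) the orbital term is -0.8Δo = -22704 cm⁻¹, with no excess pairing.
Low-spin t₂g⁶ eg¹ gives -1.8Δo = -51084 cm⁻¹, but forming 1 extra pair costs 1P = 27630 cm⁻¹, so E(LS) = -51084 + 27630 = -23454 cm⁻¹.
The difference is -23454 − (-22704) = -750 cm⁻¹, so low-spin lies lower.

-750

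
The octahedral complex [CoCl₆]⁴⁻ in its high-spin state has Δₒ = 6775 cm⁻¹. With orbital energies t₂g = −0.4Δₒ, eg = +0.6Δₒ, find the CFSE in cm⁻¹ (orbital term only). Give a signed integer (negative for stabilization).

Each Cl⁻ contributes -1; 6 × (-1) = -6. With overall charge -4, Co is in the +2 oxidation state.
Co is in group 9, so Co²⁺ is d⁷ (9 − 2 = 7).
Configuration: t₂g⁵ eg².
CFSE(orbital) = 5×(-0.4Δₒ) + 2×(0.6Δₒ) = -0.8Δₒ; with Δₒ = 6775 cm⁻¹ that is -5420 cm⁻¹.

-5420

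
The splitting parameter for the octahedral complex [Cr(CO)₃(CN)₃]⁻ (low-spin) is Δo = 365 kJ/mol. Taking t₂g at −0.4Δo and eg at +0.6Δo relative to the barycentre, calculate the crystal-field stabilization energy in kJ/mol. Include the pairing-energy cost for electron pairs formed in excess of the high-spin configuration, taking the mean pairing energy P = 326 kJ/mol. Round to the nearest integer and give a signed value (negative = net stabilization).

-258

Ligand charges: 3×(+0) from CO and 3×(-1) from CN⁻ sum to -3; with overall charge -1, Cr is +2.
Cr sits in group 6; removing 2 electrons leaves Cr²⁺ with 6 − 2 = 4 d electrons.
Configuration: t₂g⁴ eg⁰.
Orbital CFSE = 4(-0.4) + 0(0.6) = -1.6Δo = -1.6 × 365 = -584 kJ/mol.
Pairing penalty: 1 pair vs 0 in the high-spin reference → 1 extra × P = 326 kJ/mol.
Net CFSE = -584 + 326 = -258 kJ/mol.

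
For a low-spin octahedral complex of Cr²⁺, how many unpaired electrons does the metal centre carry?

Group 6 minus oxidation state +2 gives a d⁴ configuration for Cr²⁺.
Configuration: t₂g⁴ eg⁰, giving 2 unpaired electrons.

2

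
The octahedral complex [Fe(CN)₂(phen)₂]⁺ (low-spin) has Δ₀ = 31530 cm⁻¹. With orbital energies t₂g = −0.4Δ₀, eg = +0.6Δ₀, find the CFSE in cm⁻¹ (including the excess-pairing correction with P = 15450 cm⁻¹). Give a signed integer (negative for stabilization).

-32160

Ligand charges: 2×(-1) from CN⁻ and 2×(+0) from phen sum to -2; with overall charge +1, Fe is +3.
Fe sits in group 8; removing 3 electrons leaves Fe³⁺ with 8 − 3 = 5 d electrons.
Electron filling gives t₂g⁵ eg⁰.
Orbital CFSE = 5(-0.4) + 0(0.6) = -2.0Δ₀ = -2.0 × 31530 = -63060 cm⁻¹.
Relative to high-spin t₂g³ eg² (0 paired), the low-spin configuration has 2 additional pairs, contributing +2 × 15450 = +30900 cm⁻¹.
Overall CFSE = -63060 + 30900 = -32160 cm⁻¹.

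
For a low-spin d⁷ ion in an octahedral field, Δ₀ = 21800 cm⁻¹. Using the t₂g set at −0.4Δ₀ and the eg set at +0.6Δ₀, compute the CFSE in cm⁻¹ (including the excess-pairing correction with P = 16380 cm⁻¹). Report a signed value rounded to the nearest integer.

The d⁷ electrons fill as t₂g⁶ eg¹.
CFSE(orbital) = 6×(-0.4Δ₀) + 1×(0.6Δ₀) = -1.8Δ₀; with Δ₀ = 21800 cm⁻¹ that is -39240 cm⁻¹.
Relative to high-spin t₂g⁵ eg² (2 paired), the low-spin configuration has 1 additional pair, contributing +1 × 16380 = +16380 cm⁻¹.
Net CFSE = -39240 + 16380 = -22860 cm⁻¹.

-22860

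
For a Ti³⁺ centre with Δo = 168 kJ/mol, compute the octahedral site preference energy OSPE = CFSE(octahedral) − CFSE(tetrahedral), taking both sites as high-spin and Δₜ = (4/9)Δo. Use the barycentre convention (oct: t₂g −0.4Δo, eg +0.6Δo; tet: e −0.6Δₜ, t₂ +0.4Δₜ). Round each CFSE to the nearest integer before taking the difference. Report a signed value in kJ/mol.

Ti³⁺: group 4, so d-count = 4 − 3 = 1.
Octahedral high-spin t₂g¹ eg⁰: CFSE = -0.4 × 168 = -67 kJ/mol.
Tetrahedral: e¹ t₂⁰, CFSE = 1(−0.6) + 0(+0.4) = -0.6Δₜ = -0.6 × (4/9) × 168 = -45 kJ/mol.
OSPE = -67 − (-45) = -22 kJ/mol.

-22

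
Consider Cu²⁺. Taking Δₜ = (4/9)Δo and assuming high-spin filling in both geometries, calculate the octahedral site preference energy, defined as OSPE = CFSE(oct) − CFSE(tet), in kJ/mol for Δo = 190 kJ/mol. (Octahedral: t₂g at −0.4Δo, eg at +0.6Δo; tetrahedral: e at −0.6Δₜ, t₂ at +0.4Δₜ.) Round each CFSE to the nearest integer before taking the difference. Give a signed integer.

Group 11 minus oxidation state +2 gives a d⁹ configuration for Cu²⁺.
In an octahedral site d⁹ (HS) is t₂g⁶ eg³, giving CFSE(oct) = -0.6Δo = -114 kJ/mol.
Tetrahedral e⁴ t₂⁵ gives -0.4Δₜ = -0.4 × (4/9) × 190 = -34 kJ/mol.
Subtracting, OSPE = -114 − (-34) = -80 kJ/mol.

-80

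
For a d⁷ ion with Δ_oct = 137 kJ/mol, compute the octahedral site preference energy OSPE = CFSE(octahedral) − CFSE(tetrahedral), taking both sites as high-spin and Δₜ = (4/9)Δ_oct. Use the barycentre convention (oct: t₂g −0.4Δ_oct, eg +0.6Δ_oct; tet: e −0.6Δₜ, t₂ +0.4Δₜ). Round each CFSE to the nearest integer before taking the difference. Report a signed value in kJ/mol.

-37

In an octahedral site d⁷ (HS) is t₂g⁵ eg², giving CFSE(oct) = -0.8Δ_oct = -110 kJ/mol.
Tetrahedral: e⁴ t₂³, CFSE = 4(−0.6) + 3(+0.4) = -1.2Δₜ = -1.2 × (4/9) × 137 = -73 kJ/mol.
Subtracting, OSPE = -110 − (-73) = -37 kJ/mol.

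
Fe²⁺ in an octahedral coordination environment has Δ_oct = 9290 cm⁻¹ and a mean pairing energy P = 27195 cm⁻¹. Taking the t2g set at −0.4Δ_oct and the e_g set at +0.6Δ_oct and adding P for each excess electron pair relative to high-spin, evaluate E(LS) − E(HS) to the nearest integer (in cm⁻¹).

35810

Fe²⁺: group 8, so d-count = 8 − 2 = 6.
High-spin d⁶ fills as t2g^4 e_g^2 with CFSE 4(−0.4) + 2(+0.6) = -0.4Δ_oct = -3716 cm⁻¹.
For low-spin the configuration is t2g^6 e_g^0: orbital energy -2.4 × 9290 = -22296 cm⁻¹, and 2 additional pairs relative to high-spin add 54390 cm⁻¹, giving 32094 cm⁻¹.
Thus E(LS) − E(HS) = 35810 cm⁻¹.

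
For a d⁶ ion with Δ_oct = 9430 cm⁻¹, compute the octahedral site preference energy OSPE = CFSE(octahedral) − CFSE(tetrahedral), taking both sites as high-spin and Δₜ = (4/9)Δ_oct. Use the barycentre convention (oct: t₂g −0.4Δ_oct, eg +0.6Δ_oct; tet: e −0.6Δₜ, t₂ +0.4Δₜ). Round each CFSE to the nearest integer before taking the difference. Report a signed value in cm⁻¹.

-1257

Octahedral high-spin t2g^4 e_g^2: CFSE = -0.4 × 9430 = -3772 cm⁻¹.
In a tetrahedral site the filling is e^3 t2^3: CFSE(tet) = -0.6Δₜ = -0.6 × (4/9)(9430) = -2515 cm⁻¹.
OSPE = -3772 − (-2515) = -1257 cm⁻¹.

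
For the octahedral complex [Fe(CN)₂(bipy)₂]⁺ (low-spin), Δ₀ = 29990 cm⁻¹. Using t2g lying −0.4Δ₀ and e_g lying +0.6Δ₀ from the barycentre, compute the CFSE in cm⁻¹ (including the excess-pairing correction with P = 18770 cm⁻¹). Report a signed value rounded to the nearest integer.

Ligand charges: 2×(-1) from CN⁻ and 2×(+0) from bipy sum to -2; with overall charge +1, Fe is +3.
Group 8 minus oxidation state +3 gives a d⁵ configuration for Fe³⁺.
Configuration: t2g^5 e_g^0.
Orbital CFSE = 5(-0.4) + 0(0.6) = -2.0Δ₀ = -2.0 × 29990 = -59980 cm⁻¹.
Relative to high-spin t2g^3 e_g^2 (0 paired), the low-spin configuration has 2 additional pairs, contributing +2 × 18770 = +37540 cm⁻¹.
Overall CFSE = -59980 + 37540 = -22440 cm⁻¹.

-22440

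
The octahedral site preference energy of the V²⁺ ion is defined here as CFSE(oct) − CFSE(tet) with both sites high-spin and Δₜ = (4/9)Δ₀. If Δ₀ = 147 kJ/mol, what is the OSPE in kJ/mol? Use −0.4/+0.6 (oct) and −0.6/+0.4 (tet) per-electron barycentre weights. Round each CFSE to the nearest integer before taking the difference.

V²⁺: group 5, so d-count = 5 − 2 = 3.
Octahedral (high-spin): t2g^3 e_g^0, CFSE = 3(−0.4) + 0(+0.6) = -1.2Δ₀ = -1.2 × 147 = -176 kJ/mol.
Tetrahedral: e^2 t2^1, CFSE = 2(−0.6) + 1(+0.4) = -0.8Δₜ = -0.8 × (4/9) × 147 = -52 kJ/mol.
Subtracting, OSPE = -176 − (-52) = -124 kJ/mol.

-124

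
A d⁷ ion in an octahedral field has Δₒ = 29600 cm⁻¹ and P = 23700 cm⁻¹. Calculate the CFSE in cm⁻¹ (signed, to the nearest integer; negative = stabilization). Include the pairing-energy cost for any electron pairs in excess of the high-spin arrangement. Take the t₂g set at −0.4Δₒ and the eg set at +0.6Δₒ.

Here Δₒ > P (29600 > 23700), so the low-spin state is favoured.
Configuration: t₂g⁶ eg¹.
Orbital CFSE = -1.8Δₒ = -1.8 × 29600 = -53280 cm⁻¹.
Excess pairs vs high-spin: 3 − 2 = 1; pairing cost = +23700 cm⁻¹.
Net CFSE = -53280 + 23700 = -29580 cm⁻¹.

-29580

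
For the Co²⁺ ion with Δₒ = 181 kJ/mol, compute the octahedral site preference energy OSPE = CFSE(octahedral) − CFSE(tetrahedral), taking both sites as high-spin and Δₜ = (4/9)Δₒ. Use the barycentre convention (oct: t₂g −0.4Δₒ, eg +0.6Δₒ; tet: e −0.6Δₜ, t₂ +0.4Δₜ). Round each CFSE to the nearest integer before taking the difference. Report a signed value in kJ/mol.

Co is in group 9, so Co²⁺ is d⁷ (9 − 2 = 7).
In an octahedral site d⁷ (HS) is t2g^5 e_g^2, giving CFSE(oct) = -0.8Δₒ = -145 kJ/mol.
Tetrahedral: e^4 t2^3, CFSE = 4(−0.6) + 3(+0.4) = -1.2Δₜ = -1.2 × (4/9) × 181 = -97 kJ/mol.
OSPE = -145 − (-97) = -48 kJ/mol.

-48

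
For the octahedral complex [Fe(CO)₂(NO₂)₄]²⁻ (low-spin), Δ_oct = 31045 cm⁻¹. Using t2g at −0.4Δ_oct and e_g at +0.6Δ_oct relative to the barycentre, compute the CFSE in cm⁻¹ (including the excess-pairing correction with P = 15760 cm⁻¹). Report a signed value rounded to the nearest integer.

Ligand charges: 2×(+0) from CO and 4×(-1) from NO₂⁻ sum to -4; with overall charge -2, Fe is +2.
Fe²⁺: group 8, so d-count = 8 − 2 = 6.
The d⁶ electrons fill as t2g^6 e_g^0.
CFSE(orbital) = 6×(-0.4Δ_oct) + 0×(0.6Δ_oct) = -2.4Δ_oct; with Δ_oct = 31045 cm⁻¹ that is -74508 cm⁻¹.
Pairing penalty: 3 pairs vs 1 in the high-spin reference → 2 extra × P = 31520 cm⁻¹.
Combining: -74508 + 31520 = -42988 cm⁻¹.

-42988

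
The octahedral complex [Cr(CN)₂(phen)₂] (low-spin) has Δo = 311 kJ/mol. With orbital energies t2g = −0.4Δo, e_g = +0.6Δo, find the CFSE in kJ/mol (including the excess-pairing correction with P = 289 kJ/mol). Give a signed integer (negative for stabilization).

Ligand charges: 2×(-1) from CN⁻ and 2×(+0) from phen sum to -2; with overall charge +0, Cr is +2.
Cr²⁺: group 6, so d-count = 6 − 2 = 4.
Electron filling gives t2g^4 e_g^0.
CFSE(orbital) = 4×(-0.4Δo) + 0×(0.6Δo) = -1.6Δo; with Δo = 311 kJ/mol that is -498 kJ/mol.
Pairing penalty: 1 pair vs 0 in the high-spin reference → 1 extra × P = 289 kJ/mol.
Overall CFSE = -498 + 289 = -209 kJ/mol.

-209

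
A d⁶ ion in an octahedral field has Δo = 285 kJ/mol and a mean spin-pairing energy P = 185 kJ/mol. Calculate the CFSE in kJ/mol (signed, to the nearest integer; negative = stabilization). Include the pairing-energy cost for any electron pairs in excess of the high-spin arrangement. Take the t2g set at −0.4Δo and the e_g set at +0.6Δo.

-314

With Δo > P the complex is low-spin.
Filling d⁶ accordingly: t2g^6 e_g^0.
Orbital CFSE = -2.4Δo = -2.4 × 285 = -684 kJ/mol.
Excess pairs vs high-spin: 3 − 1 = 2; pairing cost = +370 kJ/mol.
Net CFSE = -684 + 370 = -314 kJ/mol.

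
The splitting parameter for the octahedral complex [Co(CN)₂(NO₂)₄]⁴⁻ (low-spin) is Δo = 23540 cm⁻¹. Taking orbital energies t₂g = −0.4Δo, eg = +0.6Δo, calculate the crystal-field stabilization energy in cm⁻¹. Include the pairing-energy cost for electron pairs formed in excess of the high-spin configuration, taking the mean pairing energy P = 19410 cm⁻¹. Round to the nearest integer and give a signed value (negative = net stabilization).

Ligand charges: 2×(-1) from CN⁻ and 4×(-1) from NO₂⁻ sum to -6; with overall charge -4, Co is +2.
Group 9 minus oxidation state +2 gives a d⁷ configuration for Co²⁺.
Electron filling gives t₂g⁶ eg¹.
Orbital CFSE = 6(-0.4) + 1(0.6) = -1.8Δo = -1.8 × 23540 = -42372 cm⁻¹.
Pairing penalty: 3 pairs vs 2 in the high-spin reference → 1 extra × P = 19410 cm⁻¹.
Overall CFSE = -42372 + 19410 = -22962 cm⁻¹.

-22962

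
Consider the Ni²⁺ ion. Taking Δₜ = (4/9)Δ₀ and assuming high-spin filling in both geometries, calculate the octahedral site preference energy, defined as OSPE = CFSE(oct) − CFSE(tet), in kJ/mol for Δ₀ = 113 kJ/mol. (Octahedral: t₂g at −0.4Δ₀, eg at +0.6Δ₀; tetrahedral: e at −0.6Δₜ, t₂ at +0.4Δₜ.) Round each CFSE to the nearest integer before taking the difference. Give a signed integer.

Ni is in group 10, so Ni²⁺ is d⁸ (10 − 2 = 8).
Octahedral high-spin t₂g⁶ eg²: CFSE = -1.2 × 113 = -136 kJ/mol.
In a tetrahedral site the filling is e⁴ t₂⁴: CFSE(tet) = -0.8Δₜ = -0.8 × (4/9)(113) = -40 kJ/mol.
OSPE = CFSE(oct) − CFSE(tet) = -136 − (-40) = -96 kJ/mol.

-96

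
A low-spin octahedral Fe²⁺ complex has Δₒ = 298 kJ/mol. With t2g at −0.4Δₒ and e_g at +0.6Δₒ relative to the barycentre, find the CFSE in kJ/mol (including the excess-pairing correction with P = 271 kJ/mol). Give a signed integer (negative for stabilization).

-173

Fe sits in group 8; removing 2 electrons leaves Fe²⁺ with 8 − 2 = 6 d electrons.
The d⁶ electrons fill as t2g^6 e_g^0.
The orbital stabilization is -2.4Δₒ = -2.4 × 298 = -715 kJ/mol.
Pairing penalty: 3 pairs vs 1 in the high-spin reference → 2 extra × P = 542 kJ/mol.
Overall CFSE = -715 + 542 = -173 kJ/mol.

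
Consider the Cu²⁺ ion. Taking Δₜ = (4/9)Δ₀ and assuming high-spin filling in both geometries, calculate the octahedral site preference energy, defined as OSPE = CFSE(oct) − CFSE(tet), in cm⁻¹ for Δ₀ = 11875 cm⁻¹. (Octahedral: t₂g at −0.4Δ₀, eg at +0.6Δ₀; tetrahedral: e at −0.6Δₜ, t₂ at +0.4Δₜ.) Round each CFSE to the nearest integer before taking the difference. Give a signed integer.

-5014

Cu²⁺: group 11, so d-count = 11 − 2 = 9.
In an octahedral site d⁹ (HS) is t₂g⁶ eg³, giving CFSE(oct) = -0.6Δ₀ = -7125 cm⁻¹.
In a tetrahedral site the filling is e⁴ t₂⁵: CFSE(tet) = -0.4Δₜ = -0.4 × (4/9)(11875) = -2111 cm⁻¹.
Subtracting, OSPE = -7125 − (-2111) = -5014 cm⁻¹.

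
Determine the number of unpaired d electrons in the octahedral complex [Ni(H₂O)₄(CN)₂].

2

Ligand charges: 4×(+0) from H₂O and 2×(-1) from CN⁻ sum to -2; with overall charge +0, Ni is +2.
Group 10 minus oxidation state +2 gives a d⁸ configuration for Ni²⁺.
Configuration: t₂g⁶ eg², giving 2 unpaired electrons.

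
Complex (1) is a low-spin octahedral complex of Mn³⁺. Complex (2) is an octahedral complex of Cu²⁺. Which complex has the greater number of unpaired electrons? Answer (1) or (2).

(1): Mn is in group 7, so Mn³⁺ is d⁴ (7 − 3 = 4); t₂g⁴ eg⁰ → 2 unpaired.
(2): Group 11 minus oxidation state +2 gives a d⁹ configuration for Cu²⁺; t2g^6 e_g^3 → 1 unpaired.
So (1) has more unpaired electrons.

(1)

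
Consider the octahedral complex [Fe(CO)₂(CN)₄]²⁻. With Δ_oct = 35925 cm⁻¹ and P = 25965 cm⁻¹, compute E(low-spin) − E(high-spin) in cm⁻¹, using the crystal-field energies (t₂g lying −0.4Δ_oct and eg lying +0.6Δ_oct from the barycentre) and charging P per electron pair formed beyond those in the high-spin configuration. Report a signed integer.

Ligand charges: 2×(+0) from CO and 4×(-1) from CN⁻ sum to -4; with overall charge -2, Fe is +2.
Fe²⁺: group 8, so d-count = 8 − 2 = 6.
High-spin: t₂g⁴ eg², CFSE = -0.4Δ_oct = -14370 cm⁻¹.
For low-spin the configuration is t₂g⁶ eg⁰: orbital energy -2.4 × 35925 = -86220 cm⁻¹, and 2 additional pairs relative to high-spin add 51930 cm⁻¹, giving -34290 cm⁻¹.
The difference is -34290 − (-14370) = -19920 cm⁻¹, so low-spin lies lower.

-19920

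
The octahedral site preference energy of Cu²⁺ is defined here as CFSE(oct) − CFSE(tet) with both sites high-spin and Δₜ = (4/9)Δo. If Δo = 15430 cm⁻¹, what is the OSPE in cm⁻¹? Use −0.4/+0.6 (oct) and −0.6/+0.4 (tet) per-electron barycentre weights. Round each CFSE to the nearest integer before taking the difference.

Cu sits in group 11; removing 2 electrons leaves Cu²⁺ with 11 − 2 = 9 d electrons.
Octahedral high-spin t₂g⁶ eg³: CFSE = -0.6 × 15430 = -9258 cm⁻¹.
Tetrahedral e⁴ t₂⁵ gives -0.4Δₜ = -0.4 × (4/9) × 15430 = -2743 cm⁻¹.
OSPE = -9258 − (-2743) = -6515 cm⁻¹.

-6515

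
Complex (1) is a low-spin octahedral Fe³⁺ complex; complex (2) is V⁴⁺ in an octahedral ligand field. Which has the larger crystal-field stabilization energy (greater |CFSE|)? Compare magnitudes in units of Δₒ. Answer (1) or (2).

(1)

(1): Fe³⁺: group 8, so d-count = 8 − 3 = 5; t2g^5 e_g^0, CFSE = -2.0Δₒ.
(2): V⁴⁺: group 5, so d-count = 5 − 4 = 1; t2g^1 e_g^0, CFSE = -0.4Δₒ.
So (1) has the larger |CFSE|.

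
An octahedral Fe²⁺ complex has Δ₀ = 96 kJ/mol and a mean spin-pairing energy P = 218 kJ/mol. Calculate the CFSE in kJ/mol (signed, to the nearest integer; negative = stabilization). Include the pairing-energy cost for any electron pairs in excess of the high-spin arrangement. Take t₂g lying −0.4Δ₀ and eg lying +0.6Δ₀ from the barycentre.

-38

Fe is in group 8, so Fe²⁺ is d⁶ (8 − 2 = 6).
Since Δ₀ = 96 kJ/mol < P = 218 kJ/mol, the complex adopts the high-spin configuration.
Filling d⁶ accordingly: t₂g⁴ eg².
Orbital CFSE = -0.4Δ₀ = -0.4 × 96 = -38 kJ/mol.
High-spin has no excess pairs, so no pairing correction applies.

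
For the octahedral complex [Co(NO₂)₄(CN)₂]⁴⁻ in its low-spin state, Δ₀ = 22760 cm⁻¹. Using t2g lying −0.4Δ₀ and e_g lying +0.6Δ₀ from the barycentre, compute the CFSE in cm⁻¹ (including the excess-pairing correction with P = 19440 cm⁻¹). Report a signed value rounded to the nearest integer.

Ligand charges: 4×(-1) from NO₂⁻ and 2×(-1) from CN⁻ sum to -6; with overall charge -4, Co is +2.
Co sits in group 9; removing 2 electrons leaves Co²⁺ with 9 − 2 = 7 d electrons.
Electron filling gives t2g^6 e_g^1.
Orbital CFSE = 6(-0.4) + 1(0.6) = -1.8Δ₀ = -1.8 × 22760 = -40968 cm⁻¹.
High-spin d⁷ would be t2g^5 e_g^2 with 2 pairs; low-spin has 3, so 1 excess pair costs +1P = +19440 cm⁻¹.
Combining: -40968 + 19440 = -21528 cm⁻¹.

-21528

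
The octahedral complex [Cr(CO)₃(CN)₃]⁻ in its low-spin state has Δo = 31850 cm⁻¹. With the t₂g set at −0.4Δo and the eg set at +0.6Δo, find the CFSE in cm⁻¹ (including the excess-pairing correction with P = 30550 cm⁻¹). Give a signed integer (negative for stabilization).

-20410

Ligand charges: 3×(+0) from CO and 3×(-1) from CN⁻ sum to -3; with overall charge -1, Cr is +2.
Cr sits in group 6; removing 2 electrons leaves Cr²⁺ with 6 − 2 = 4 d electrons.
Electron filling gives t₂g⁴ eg⁰.
The orbital stabilization is -1.6Δo = -1.6 × 31850 = -50960 cm⁻¹.
High-spin d⁴ would be t₂g³ eg¹ with 0 pairs; low-spin has 1, so 1 excess pair costs +1P = +30550 cm⁻¹.
Combining: -50960 + 30550 = -20410 cm⁻¹.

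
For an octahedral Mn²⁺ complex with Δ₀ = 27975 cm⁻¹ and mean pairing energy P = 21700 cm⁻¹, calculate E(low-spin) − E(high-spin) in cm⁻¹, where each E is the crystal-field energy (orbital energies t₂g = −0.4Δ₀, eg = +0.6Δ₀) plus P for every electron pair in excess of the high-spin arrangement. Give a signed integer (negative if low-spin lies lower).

Mn sits in group 7; removing 2 electrons leaves Mn²⁺ with 7 − 2 = 5 d electrons.
High-spin d⁵ fills as t₂g³ eg² with CFSE 3(−0.4) + 2(+0.6) = 0.0Δ₀ = 0 cm⁻¹.
For low-spin the configuration is t₂g⁵ eg⁰: orbital energy -2.0 × 27975 = -55950 cm⁻¹, and 2 additional pairs relative to high-spin add 43400 cm⁻¹, giving -12550 cm⁻¹.
E(LS) − E(HS) = -12550 − (0) = -12550 cm⁻¹.

-12550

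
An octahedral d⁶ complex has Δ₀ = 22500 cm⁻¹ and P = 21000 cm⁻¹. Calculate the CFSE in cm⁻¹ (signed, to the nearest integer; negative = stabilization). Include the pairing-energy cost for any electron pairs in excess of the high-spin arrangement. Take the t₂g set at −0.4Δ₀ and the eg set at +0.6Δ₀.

-12000

With Δ₀ > P the complex is low-spin.
That gives t₂g⁶ eg⁰.
Orbital CFSE = -2.4Δ₀ = -2.4 × 22500 = -54000 cm⁻¹.
Excess pairs vs high-spin: 3 − 1 = 2; pairing cost = +42000 cm⁻¹.
Net CFSE = -54000 + 42000 = -12000 cm⁻¹.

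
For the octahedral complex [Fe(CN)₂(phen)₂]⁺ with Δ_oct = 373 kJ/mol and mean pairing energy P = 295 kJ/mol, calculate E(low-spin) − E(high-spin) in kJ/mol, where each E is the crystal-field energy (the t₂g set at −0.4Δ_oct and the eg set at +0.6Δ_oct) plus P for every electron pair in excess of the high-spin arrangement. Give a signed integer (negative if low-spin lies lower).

-156

Ligand charges: 2×(-1) from CN⁻ and 2×(+0) from phen sum to -2; with overall charge +1, Fe is +3.
Fe is in group 8, so Fe³⁺ is d⁵ (8 − 3 = 5).
In the high-spin limit (t₂g³ eg²) the orbital term is 0.0Δ_oct = 0 kJ/mol, with no excess pairing.
Low-spin t₂g⁵ eg⁰ gives -2.0Δ_oct = -746 kJ/mol, but forming 2 extra pairs costs 2P = 590 kJ/mol, so E(LS) = -746 + 590 = -156 kJ/mol.
The difference is -156 − (0) = -156 kJ/mol, so low-spin lies lower.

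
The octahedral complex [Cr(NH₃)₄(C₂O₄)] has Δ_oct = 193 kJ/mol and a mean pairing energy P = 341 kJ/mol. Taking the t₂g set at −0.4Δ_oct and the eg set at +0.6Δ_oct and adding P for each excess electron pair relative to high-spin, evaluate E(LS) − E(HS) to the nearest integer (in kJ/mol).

Ligand charges: 4×(+0) from NH₃ and 1×(-2) from C₂O₄²⁻ sum to -2; with overall charge +0, Cr is +2.
Cr is in group 6, so Cr²⁺ is d⁴ (6 − 2 = 4).
High-spin d⁴ fills as t₂g³ eg¹ with CFSE 3(−0.4) + 1(+0.6) = -0.6Δ_oct = -116 kJ/mol.
Low-spin t₂g⁴ eg⁰ gives -1.6Δ_oct = -309 kJ/mol, but forming 1 extra pair costs 1P = 341 kJ/mol, so E(LS) = -309 + 341 = 32 kJ/mol.
E(LS) − E(HS) = 32 − (-116) = 148 kJ/mol.

148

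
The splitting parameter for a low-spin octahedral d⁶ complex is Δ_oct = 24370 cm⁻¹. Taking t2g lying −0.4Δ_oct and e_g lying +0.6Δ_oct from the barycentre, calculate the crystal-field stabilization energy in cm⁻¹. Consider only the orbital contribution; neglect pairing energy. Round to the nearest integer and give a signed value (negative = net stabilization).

Electron filling gives t2g^6 e_g^0.
Orbital CFSE = 6(-0.4) + 0(0.6) = -2.4Δ_oct = -2.4 × 24370 = -58488 cm⁻¹.

-58488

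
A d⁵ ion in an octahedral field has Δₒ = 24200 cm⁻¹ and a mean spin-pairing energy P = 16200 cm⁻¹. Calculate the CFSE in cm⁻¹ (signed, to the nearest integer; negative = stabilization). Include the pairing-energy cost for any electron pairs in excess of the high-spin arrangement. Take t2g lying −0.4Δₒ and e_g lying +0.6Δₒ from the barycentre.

-16000

With Δₒ > P the complex is low-spin.
Filling d⁵ accordingly: t2g^5 e_g^0.
Orbital CFSE = -2.0Δₒ = -2.0 × 24200 = -48400 cm⁻¹.
Excess pairs vs high-spin: 2 − 0 = 2; pairing cost = +32400 cm⁻¹.
Net CFSE = -48400 + 32400 = -16000 cm⁻¹.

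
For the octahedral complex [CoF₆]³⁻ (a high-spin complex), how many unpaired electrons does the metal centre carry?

Each F⁻ contributes -1; 6 × (-1) = -6. With overall charge -3, Co is in the +3 oxidation state.
Group 9 minus oxidation state +3 gives a d⁶ configuration for Co³⁺.
Configuration: t2g^4 e_g^2, giving 4 unpaired electrons.

4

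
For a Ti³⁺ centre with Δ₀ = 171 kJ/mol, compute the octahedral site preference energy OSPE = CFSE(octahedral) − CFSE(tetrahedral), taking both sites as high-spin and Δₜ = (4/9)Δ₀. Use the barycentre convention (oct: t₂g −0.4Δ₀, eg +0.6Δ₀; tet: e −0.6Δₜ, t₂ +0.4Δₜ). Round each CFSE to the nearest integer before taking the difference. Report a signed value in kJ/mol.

Ti sits in group 4; removing 3 electrons leaves Ti³⁺ with 4 − 3 = 1 d electrons.
Octahedral high-spin t₂g¹ eg⁰: CFSE = -0.4 × 171 = -68 kJ/mol.
In a tetrahedral site the filling is e¹ t₂⁰: CFSE(tet) = -0.6Δₜ = -0.6 × (4/9)(171) = -46 kJ/mol.
OSPE = -68 − (-46) = -22 kJ/mol.

-22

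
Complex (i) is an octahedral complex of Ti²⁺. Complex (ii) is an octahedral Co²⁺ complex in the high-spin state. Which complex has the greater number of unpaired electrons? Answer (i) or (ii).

(i): Ti is in group 4, so Ti²⁺ is d² (4 − 2 = 2); t₂g² eg⁰ → 2 unpaired.
(ii): Group 9 minus oxidation state +2 gives a d⁷ configuration for Co²⁺; t2g^5 e_g^2 → 3 unpaired.
So (ii) has more unpaired electrons.

(ii)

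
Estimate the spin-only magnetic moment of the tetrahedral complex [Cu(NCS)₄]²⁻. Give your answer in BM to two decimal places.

1.73 BM

Each NCS⁻ contributes -1; 4 × (-1) = -4. With overall charge -2, Cu is in the +2 oxidation state.
Group 11 minus oxidation state +2 gives a d⁹ configuration for Cu²⁺.
Tetrahedral fields are weak (Δₜ ≈ 4/9 Δₒ), so electrons fill high-spin.
Configuration: e^4 t2^5 → 1 unpaired electron.
μ(spin-only) = √[1(1+2)] = √3 ≈ 1.73 BM.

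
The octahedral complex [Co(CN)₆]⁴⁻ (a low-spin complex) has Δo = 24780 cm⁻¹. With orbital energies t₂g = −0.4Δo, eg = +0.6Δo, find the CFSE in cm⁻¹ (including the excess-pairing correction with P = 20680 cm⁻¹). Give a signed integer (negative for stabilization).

-23924

Each CN⁻ contributes -1; 6 × (-1) = -6. With overall charge -4, Co is in the +2 oxidation state.
Group 9 minus oxidation state +2 gives a d⁷ configuration for Co²⁺.
The d⁷ electrons fill as t₂g⁶ eg¹.
Orbital CFSE = 6(-0.4) + 1(0.6) = -1.8Δo = -1.8 × 24780 = -44604 cm⁻¹.
Pairing penalty: 3 pairs vs 2 in the high-spin reference → 1 extra × P = 20680 cm⁻¹.
Net CFSE = -44604 + 20680 = -23924 cm⁻¹.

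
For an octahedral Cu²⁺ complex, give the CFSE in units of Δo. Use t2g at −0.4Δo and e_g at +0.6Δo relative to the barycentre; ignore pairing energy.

-0.6 Δo

Group 11 minus oxidation state +2 gives a d⁹ configuration for Cu²⁺.
Configuration: t2g^6 e_g^3.
CFSE = 6(-0.4Δo) + 3(0.6Δo) = -2.4Δo + 1.8Δo = -0.6Δo.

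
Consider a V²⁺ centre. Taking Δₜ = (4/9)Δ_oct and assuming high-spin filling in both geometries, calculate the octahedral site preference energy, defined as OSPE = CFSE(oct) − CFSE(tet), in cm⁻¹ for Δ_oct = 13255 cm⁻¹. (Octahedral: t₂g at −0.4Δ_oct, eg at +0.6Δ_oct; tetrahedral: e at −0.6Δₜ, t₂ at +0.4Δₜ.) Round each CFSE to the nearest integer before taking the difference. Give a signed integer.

-11193

V²⁺: group 5, so d-count = 5 − 2 = 3.
In an octahedral site d³ (HS) is t2g^3 e_g^0, giving CFSE(oct) = -1.2Δ_oct = -15906 cm⁻¹.
In a tetrahedral site the filling is e^2 t2^1: CFSE(tet) = -0.8Δₜ = -0.8 × (4/9)(13255) = -4713 cm⁻¹.
Subtracting, OSPE = -15906 − (-4713) = -11193 cm⁻¹.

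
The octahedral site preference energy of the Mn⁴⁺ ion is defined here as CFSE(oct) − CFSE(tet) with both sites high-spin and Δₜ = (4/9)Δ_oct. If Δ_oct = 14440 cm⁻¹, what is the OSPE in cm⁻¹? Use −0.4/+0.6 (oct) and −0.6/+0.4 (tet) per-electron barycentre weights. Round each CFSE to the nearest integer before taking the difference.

Mn sits in group 7; removing 4 electrons leaves Mn⁴⁺ with 7 − 4 = 3 d electrons.
Octahedral high-spin t₂g³ eg⁰: CFSE = -1.2 × 14440 = -17328 cm⁻¹.
Tetrahedral e² t₂¹ gives -0.8Δₜ = -0.8 × (4/9) × 14440 = -5134 cm⁻¹.
OSPE = -17328 − (-5134) = -12194 cm⁻¹.

-12194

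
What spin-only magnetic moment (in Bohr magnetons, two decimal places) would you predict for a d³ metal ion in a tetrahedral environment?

3.87 Bohr magnetons

Tetrahedral splitting is small, so the complex is high-spin.
Configuration: e^2 t2^1 → 3 unpaired electrons.
μ(spin-only) = √[3(3+2)] = √15 ≈ 3.87 Bohr magnetons.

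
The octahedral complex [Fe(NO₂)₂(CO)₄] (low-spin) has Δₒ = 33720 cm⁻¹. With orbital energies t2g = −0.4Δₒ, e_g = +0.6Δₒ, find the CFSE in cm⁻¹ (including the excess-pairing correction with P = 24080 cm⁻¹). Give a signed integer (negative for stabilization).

-32768

Ligand charges: 2×(-1) from NO₂⁻ and 4×(+0) from CO sum to -2; with overall charge +0, Fe is +2.
Fe is in group 8, so Fe²⁺ is d⁶ (8 − 2 = 6).
Configuration: t2g^6 e_g^0.
The orbital stabilization is -2.4Δₒ = -2.4 × 33720 = -80928 cm⁻¹.
Relative to high-spin t2g^4 e_g^2 (1 paired), the low-spin configuration has 2 additional pairs, contributing +2 × 24080 = +48160 cm⁻¹.
Net CFSE = -80928 + 48160 = -32768 cm⁻¹.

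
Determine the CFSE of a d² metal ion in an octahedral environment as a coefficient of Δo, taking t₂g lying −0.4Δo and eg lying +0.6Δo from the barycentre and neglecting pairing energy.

-0.8 Δo

For octahedral d² the high- and low-spin configurations coincide.
Configuration: t₂g² eg⁰.
CFSE = 2(-0.4Δo) + 0(0.6Δo) = -0.8Δo + 0.0Δo = -0.8Δo.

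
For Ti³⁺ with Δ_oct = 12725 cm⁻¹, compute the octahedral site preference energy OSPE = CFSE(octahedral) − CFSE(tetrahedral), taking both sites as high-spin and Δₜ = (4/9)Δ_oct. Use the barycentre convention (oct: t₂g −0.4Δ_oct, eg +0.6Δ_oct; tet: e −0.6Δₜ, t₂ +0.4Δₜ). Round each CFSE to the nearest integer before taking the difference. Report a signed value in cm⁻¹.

Ti is in group 4, so Ti³⁺ is d¹ (4 − 3 = 1).
Octahedral (high-spin): t₂g¹ eg⁰, CFSE = 1(−0.4) + 0(+0.6) = -0.4Δ_oct = -0.4 × 12725 = -5090 cm⁻¹.
Tetrahedral: e¹ t₂⁰, CFSE = 1(−0.6) + 0(+0.4) = -0.6Δₜ = -0.6 × (4/9) × 12725 = -3393 cm⁻¹.
Subtracting, OSPE = -5090 − (-3393) = -1697 cm⁻¹.

-1697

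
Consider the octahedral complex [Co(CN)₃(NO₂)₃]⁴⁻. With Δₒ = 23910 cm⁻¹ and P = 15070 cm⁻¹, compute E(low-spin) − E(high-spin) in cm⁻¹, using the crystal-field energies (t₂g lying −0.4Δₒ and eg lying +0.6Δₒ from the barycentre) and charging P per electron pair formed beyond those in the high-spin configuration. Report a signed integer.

Ligand charges: 3×(-1) from CN⁻ and 3×(-1) from NO₂⁻ sum to -6; with overall charge -4, Co is +2.
Co sits in group 9; removing 2 electrons leaves Co²⁺ with 9 − 2 = 7 d electrons.
High-spin: t₂g⁵ eg², CFSE = -0.8Δₒ = -19128 cm⁻¹.
Low-spin t₂g⁶ eg¹ gives -1.8Δₒ = -43038 cm⁻¹, but forming 1 extra pair costs 1P = 15070 cm⁻¹, so E(LS) = -43038 + 15070 = -27968 cm⁻¹.
Thus E(LS) − E(HS) = -8840 cm⁻¹.

-8840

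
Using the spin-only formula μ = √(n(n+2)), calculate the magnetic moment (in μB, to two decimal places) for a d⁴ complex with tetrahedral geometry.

With tetrahedral geometry the complex is necessarily high-spin.
Configuration: e² t₂² → 4 unpaired electrons.
μ(spin-only) = √[4(4+2)] = √24 ≈ 4.90 μB.

4.90 μB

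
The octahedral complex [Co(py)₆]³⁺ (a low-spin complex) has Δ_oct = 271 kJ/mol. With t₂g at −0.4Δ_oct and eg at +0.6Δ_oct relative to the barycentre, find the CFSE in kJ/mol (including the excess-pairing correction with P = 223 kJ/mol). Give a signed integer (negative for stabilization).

-204

py is neutral, so the +3 overall charge sits on Co: oxidation state +3.
Co³⁺: group 9, so d-count = 9 − 3 = 6.
The d⁶ electrons fill as t₂g⁶ eg⁰.
The orbital stabilization is -2.4Δ_oct = -2.4 × 271 = -650 kJ/mol.
High-spin d⁶ would be t₂g⁴ eg² with 1 pair; low-spin has 3, so 2 excess pairs cost +2P = +446 kJ/mol.
Net CFSE = -650 + 446 = -204 kJ/mol.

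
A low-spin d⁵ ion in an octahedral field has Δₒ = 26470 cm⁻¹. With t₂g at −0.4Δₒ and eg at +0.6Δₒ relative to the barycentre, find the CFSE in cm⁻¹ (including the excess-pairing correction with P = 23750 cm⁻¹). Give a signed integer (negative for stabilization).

Electron filling gives t₂g⁵ eg⁰.
The orbital stabilization is -2.0Δₒ = -2.0 × 26470 = -52940 cm⁻¹.
Pairing penalty: 2 pairs vs 0 in the high-spin reference → 2 extra × P = 47500 cm⁻¹.
Overall CFSE = -52940 + 47500 = -5440 cm⁻¹.

-5440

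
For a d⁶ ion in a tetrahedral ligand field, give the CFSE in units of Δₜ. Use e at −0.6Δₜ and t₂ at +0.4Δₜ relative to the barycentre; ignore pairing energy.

-0.6 Δₜ

Tetrahedral fields are weak (Δₜ ≈ 4/9 Δₒ), so electrons fill high-spin.
Configuration: e³ t₂³.
CFSE = 3(-0.6Δₜ) + 3(0.4Δₜ) = -1.8Δₜ + 1.2Δₜ = -0.6Δₜ.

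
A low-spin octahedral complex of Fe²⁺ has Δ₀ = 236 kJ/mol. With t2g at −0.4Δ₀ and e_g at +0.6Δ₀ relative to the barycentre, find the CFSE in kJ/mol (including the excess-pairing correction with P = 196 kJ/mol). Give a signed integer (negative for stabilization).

-174

Group 8 minus oxidation state +2 gives a d⁶ configuration for Fe²⁺.
The d⁶ electrons fill as t2g^6 e_g^0.
Orbital CFSE = 6(-0.4) + 0(0.6) = -2.4Δ₀ = -2.4 × 236 = -566 kJ/mol.
Pairing penalty: 3 pairs vs 1 in the high-spin reference → 2 extra × P = 392 kJ/mol.
Overall CFSE = -566 + 392 = -174 kJ/mol.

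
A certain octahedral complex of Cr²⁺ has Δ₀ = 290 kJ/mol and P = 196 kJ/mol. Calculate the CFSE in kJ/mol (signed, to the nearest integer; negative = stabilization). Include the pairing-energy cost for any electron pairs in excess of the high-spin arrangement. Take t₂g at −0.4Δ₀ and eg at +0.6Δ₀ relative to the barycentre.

Cr sits in group 6; removing 2 electrons leaves Cr²⁺ with 6 − 2 = 4 d electrons.
Since Δ₀ = 290 kJ/mol > P = 196 kJ/mol, the complex adopts the low-spin configuration.
Configuration: t₂g⁴ eg⁰.
Orbital CFSE = -1.6Δ₀ = -1.6 × 290 = -464 kJ/mol.
Excess pairs vs high-spin: 1 − 0 = 1; pairing cost = +196 kJ/mol.
Net CFSE = -464 + 196 = -268 kJ/mol.

-268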